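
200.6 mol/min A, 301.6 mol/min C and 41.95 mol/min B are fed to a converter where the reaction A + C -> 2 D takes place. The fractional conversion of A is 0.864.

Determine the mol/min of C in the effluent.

128 mol/min

A reacted = 0.864 × 200.6 = 173.3 mol/min; ν_A = −1, so ξ = 173.3/1 = 173.3 mol/min.
Outlet amounts (n = n₀ + ν ξ):
  A: 200.6 − 1(173.3) = 27.28
  C: 301.6 − 1(173.3) = 128.3
  D: 0 + 2(173.3) = 346.6
  B: 41.95 (inert)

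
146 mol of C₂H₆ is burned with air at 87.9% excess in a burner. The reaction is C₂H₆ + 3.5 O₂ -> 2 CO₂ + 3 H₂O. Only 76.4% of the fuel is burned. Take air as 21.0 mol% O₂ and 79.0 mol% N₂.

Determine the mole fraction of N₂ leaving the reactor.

Stoichiometric O₂ = 3.5 × 146 = 511 mol; O₂ fed = 511 × 1.879 = 960.2 mol.
N₂ fed = 960.2 × 79/21 = 3612 mol.
Fuel reacted = 0.764 × 146 → ξ = 111.5 mol.
Outlet (n = n₀ + ν ξ):
  C₂H₆: 146 − 1(111.5) = 34.46
  O₂: 960.2 − 3.5(111.5) = 569.8
  N₂: 3612 (inert)
  CO₂: 0 + 2(111.5) = 223.1
  H₂O: 0 + 3(111.5) = 334.6
Total out = 4774 mol; y_N₂ = 3612 / 4774 = 0.7566.

0.757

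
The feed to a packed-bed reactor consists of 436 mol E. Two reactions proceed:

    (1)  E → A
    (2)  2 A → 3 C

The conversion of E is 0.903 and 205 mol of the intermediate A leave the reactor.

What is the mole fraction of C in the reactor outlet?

0.534

Conversion of E: E consumed = 1ξ₁ = 0.903 × 436 → ξ₁ = 393.7 mol.
A balance: n_A = 0 + 1ξ₁ − 2ξ₂ = 205 → ξ₂ = (1·393.7 − 205)/2 = 94.35 mol.
Outlet amounts (n = n₀ + Σ ν·ξ):
  E: 436 − 1(393.7) = 42.29
  A: 0 + 1(393.7) − 2(94.35) = 205
  C: 0 + 3(94.35) = 283.1
Total out = 530.4 mol; y_C = 283.1 / 530.4 = 0.5337.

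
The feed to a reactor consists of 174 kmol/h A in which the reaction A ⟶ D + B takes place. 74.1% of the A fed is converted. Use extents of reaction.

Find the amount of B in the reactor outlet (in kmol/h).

A reacted = 0.741 × 174 = 128.9 kmol/h; ν_A = −1, so ξ = 128.9/1 = 128.9 kmol/h.
Outlet amounts (n = n₀ + ν ξ):
  A: 174 − 1(128.9) = 45.07
  D: 0 + 1(128.9) = 128.9
  B: 0 + 1(128.9) = 128.9

129 kmol/h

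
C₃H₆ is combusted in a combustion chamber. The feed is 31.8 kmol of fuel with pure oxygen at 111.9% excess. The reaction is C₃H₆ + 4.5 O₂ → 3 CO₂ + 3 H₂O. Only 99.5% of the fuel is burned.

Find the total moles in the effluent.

Stoichiometric O₂ = 4.5 × 31.8 = 143.1 kmol; O₂ fed = 143.1 × 2.119 = 303.2 kmol.
Fuel reacted = 0.995 × 31.8 → ξ = 31.64 kmol.
Outlet (n = n₀ + ν ξ):
  C₃H₆: 31.8 − 1(31.64) = 0.159
  O₂: 303.2 − 4.5(31.64) = 160.8
  CO₂: 0 + 3(31.64) = 94.92
  H₂O: 0 + 3(31.64) = 94.92
Total out = 0.159 + 160.8 + 94.92 + 94.92 = 350.8 kmol.

351 kmol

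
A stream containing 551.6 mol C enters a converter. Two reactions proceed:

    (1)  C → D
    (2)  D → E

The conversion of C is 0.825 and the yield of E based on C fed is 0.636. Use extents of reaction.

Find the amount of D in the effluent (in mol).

Conversion of C: C consumed = 1ξ₁ = 0.825 × 551.6 → ξ₁ = 455.1 mol.
Yield of E: 1ξ₂ / 551.6 = 0.636 → ξ₂ = 350.8 mol.
Outlet amounts (n = n₀ + Σ ν·ξ):
  C: 551.6 − 1(455.1) = 96.53
  D: 0 + 1(455.1) − 1(350.8) = 104.3
  E: 0 + 1(350.8) = 350.8

104 mol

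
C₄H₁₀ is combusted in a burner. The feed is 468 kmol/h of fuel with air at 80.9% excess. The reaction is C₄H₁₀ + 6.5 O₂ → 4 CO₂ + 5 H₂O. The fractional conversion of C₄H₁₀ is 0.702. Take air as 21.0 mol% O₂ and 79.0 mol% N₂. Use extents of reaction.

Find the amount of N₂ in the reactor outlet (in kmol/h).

Stoichiometric O₂ = 6.5 × 468 = 3042 kmol/h; O₂ fed = 3042 × 1.809 = 5503 kmol/h.
N₂ fed = 5503 × 79/21 = 20700 kmol/h.
Fuel reacted = 0.702 × 468 → ξ = 328.5 kmol/h.
Outlet (n = n₀ + ν ξ):
  C₄H₁₀: 468 − 1(328.5) = 139.5
  O₂: 5503 − 6.5(328.5) = 3367
  N₂: 20700 (inert)
  CO₂: 0 + 4(328.5) = 1314
  H₂O: 0 + 5(328.5) = 1643

20700 kmol/h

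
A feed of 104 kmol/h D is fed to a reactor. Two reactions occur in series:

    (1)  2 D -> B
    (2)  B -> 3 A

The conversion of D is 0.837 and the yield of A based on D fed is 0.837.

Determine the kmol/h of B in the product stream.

Conversion of D: D consumed = 2ξ₁ = 0.837 × 104 → ξ₁ = 43.52 kmol/h.
Yield of A: 3ξ₂ / 104 = 0.837 → ξ₂ = 29.02 kmol/h.
Outlet amounts (n = n₀ + Σ ν·ξ):
  D: 104 − 2(43.52) = 16.95
  B: 0 + 1(43.52) − 1(29.02) = 14.51
  A: 0 + 3(29.02) = 87.05

14.5 kmol/h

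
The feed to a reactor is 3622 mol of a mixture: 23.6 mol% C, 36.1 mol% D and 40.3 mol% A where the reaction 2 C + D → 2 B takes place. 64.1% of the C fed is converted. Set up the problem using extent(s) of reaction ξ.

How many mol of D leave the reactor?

1030 mol

C reacted = 0.641 × 854.8 = 547.9 mol; ν_C = −2, so ξ = 547.9/2 = 274 mol.
Outlet amounts (n = n₀ + ν ξ):
  C: 854.8 − 2(274) = 306.9
  D: 1308 − 1(274) = 1034
  B: 0 + 2(274) = 547.9
  A: 1460 (inert)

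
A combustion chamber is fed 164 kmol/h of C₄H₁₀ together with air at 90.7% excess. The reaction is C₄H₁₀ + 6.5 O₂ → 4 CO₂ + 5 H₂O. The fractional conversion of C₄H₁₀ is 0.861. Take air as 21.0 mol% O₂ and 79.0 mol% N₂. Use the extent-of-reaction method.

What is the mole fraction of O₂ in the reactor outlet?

0.111

Stoichiometric O₂ = 6.5 × 164 = 1066 kmol/h; O₂ fed = 1066 × 1.907 = 2033 kmol/h.
N₂ fed = 2033 × 79/21 = 7647 kmol/h.
Fuel reacted = 0.861 × 164 → ξ = 141.2 kmol/h.
Outlet (n = n₀ + ν ξ):
  C₄H₁₀: 164 − 1(141.2) = 22.8
  O₂: 2033 − 6.5(141.2) = 1115
  N₂: 7647 (inert)
  CO₂: 0 + 4(141.2) = 564.8
  H₂O: 0 + 5(141.2) = 706
Total out = 10060 kmol/h; y_O₂ = 1115 / 10060 = 0.1109.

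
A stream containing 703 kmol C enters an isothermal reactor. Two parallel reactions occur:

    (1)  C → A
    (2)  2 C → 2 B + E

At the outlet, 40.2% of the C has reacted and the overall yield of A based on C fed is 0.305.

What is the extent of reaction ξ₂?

ξ₂ = 34.1 kmol

Yield of A: 1ξ₁ / 703 = 0.305 → ξ₁ = 214.4 kmol.
Conversion of C: 1ξ₁ + 2ξ₂ = 0.402 × 703 = 282.6 → ξ₂ = 34.1 kmol.
Outlet amounts (n = n₀ + Σ ν·ξ):
  C: 703 − 1(214.4) − 2(34.1) = 420.4
  A: 0 + 1(214.4) = 214.4
  B: 0 + 2(34.1) = 68.19
  E: 0 + 1(34.1) = 34.1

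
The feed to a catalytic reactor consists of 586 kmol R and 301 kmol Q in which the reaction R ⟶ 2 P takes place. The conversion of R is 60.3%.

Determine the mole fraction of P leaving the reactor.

0.57

R reacted = 0.603 × 586 = 353.4 kmol; ν_R = −1, so ξ = 353.4/1 = 353.4 kmol.
Outlet amounts (n = n₀ + ν ξ):
  R: 586 − 1(353.4) = 232.6
  P: 0 + 2(353.4) = 706.7
  Q: 301 (inert)
Total out = 1240 kmol; y_P = 706.7 / 1240 = 0.5698.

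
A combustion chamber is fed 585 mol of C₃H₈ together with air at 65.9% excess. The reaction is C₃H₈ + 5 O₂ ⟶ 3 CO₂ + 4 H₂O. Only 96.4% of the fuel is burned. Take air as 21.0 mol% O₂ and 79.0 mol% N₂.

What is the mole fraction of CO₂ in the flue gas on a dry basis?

0.0769

Stoichiometric O₂ = 5 × 585 = 2925 mol; O₂ fed = 2925 × 1.659 = 4853 mol.
N₂ fed = 4853 × 79/21 = 18250 mol.
Fuel reacted = 0.964 × 585 → ξ = 563.9 mol.
Outlet (n = n₀ + ν ξ):
  C₃H₈: 585 − 1(563.9) = 21.06
  O₂: 4853 − 5(563.9) = 2033
  N₂: 18250 (inert)
  CO₂: 0 + 3(563.9) = 1692
  H₂O: 0 + 4(563.9) = 2256
Dry total = 22000 mol; y_CO₂ (dry) = 1692 / 22000 = 0.0769.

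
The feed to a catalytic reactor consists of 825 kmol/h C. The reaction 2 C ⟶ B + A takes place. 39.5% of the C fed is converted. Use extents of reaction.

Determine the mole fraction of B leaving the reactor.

0.198

C reacted = 0.395 × 825 = 325.9 kmol/h; ν_C = −2, so ξ = 325.9/2 = 162.9 kmol/h.
Outlet amounts (n = n₀ + ν ξ):
  C: 825 − 2(162.9) = 499.1
  B: 0 + 1(162.9) = 162.9
  A: 0 + 1(162.9) = 162.9
Total out = 825 kmol/h; y_B = 162.9 / 825 = 0.1975.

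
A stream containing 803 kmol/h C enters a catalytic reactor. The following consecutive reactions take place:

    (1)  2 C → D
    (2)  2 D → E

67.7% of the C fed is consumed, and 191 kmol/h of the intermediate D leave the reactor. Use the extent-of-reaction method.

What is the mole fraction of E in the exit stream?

Conversion of C: C consumed = 2ξ₁ = 0.677 × 803 → ξ₁ = 271.8 kmol/h.
D balance: n_D = 0 + 1ξ₁ − 2ξ₂ = 191 → ξ₂ = (1·271.8 − 191)/2 = 40.41 kmol/h.
Outlet amounts (n = n₀ + Σ ν·ξ):
  C: 803 − 2(271.8) = 259.4
  D: 0 + 1(271.8) − 2(40.41) = 191
  E: 0 + 1(40.41) = 40.41
Total out = 490.8 kmol/h; y_E = 40.41 / 490.8 = 0.08233.

0.0823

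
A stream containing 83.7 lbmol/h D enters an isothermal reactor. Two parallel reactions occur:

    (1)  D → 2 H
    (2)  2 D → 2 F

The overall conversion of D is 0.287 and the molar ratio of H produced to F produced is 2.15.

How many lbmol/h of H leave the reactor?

Conversion of D: D consumed = 0.287 × 83.7 = 24.02 lbmol/h = 1ξ₁ + 2ξ₂.
Selectivity: 2ξ₁ / (2ξ₂) = 2.15 → ξ₁ = 2.15 ξ₂.
Substitute: (1·2.15 + 2) ξ₂ = 24.02 → ξ₂ = 5.788 lbmol/h, ξ₁ = 12.45 lbmol/h.
Outlet amounts (n = n₀ + Σ ν·ξ):
  D: 83.7 − 1(12.45) − 2(5.788) = 59.68
  H: 0 + 2(12.45) = 24.89
  F: 0 + 2(5.788) = 11.58

24.9 lbmol/h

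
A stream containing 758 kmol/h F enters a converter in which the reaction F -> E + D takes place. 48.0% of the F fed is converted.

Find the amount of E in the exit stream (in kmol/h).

364 kmol/h

F reacted = 0.48 × 758 = 363.8 kmol/h; ν_F = −1, so ξ = 363.8/1 = 363.8 kmol/h.
Outlet amounts (n = n₀ + ν ξ):
  F: 758 − 1(363.8) = 394.2
  E: 0 + 1(363.8) = 363.8
  D: 0 + 1(363.8) = 363.8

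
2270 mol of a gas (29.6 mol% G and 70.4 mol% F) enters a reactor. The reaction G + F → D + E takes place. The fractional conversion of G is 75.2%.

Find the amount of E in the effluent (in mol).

505 mol

G reacted = 0.752 × 671.9 = 505.3 mol; ν_G = −1, so ξ = 505.3/1 = 505.3 mol.
Outlet amounts (n = n₀ + ν ξ):
  G: 671.9 − 1(505.3) = 166.6
  F: 1598 − 1(505.3) = 1093
  D: 0 + 1(505.3) = 505.3
  E: 0 + 1(505.3) = 505.3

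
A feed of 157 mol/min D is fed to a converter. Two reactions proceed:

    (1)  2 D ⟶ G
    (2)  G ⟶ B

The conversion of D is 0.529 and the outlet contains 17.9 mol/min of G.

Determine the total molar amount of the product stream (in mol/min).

115 mol/min

Conversion of D: D consumed = 2ξ₁ = 0.529 × 157 → ξ₁ = 41.53 mol/min.
G balance: n_G = 0 + 1ξ₁ − 1ξ₂ = 17.9 → ξ₂ = (1·41.53 − 17.9)/1 = 23.63 mol/min.
Outlet amounts (n = n₀ + Σ ν·ξ):
  D: 157 − 2(41.53) = 73.95
  G: 0 + 1(41.53) − 1(23.63) = 17.9
  B: 0 + 1(23.63) = 23.63
Total out = 73.95 + 17.9 + 23.63 = 115.5 mol/min.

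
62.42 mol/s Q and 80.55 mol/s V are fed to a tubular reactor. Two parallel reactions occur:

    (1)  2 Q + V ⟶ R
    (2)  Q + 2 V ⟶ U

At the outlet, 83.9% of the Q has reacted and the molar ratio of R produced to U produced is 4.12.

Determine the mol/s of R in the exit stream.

Conversion of Q: Q consumed = 0.839 × 62.42 = 52.37 mol/s = 2ξ₁ + 1ξ₂.
Selectivity: 1ξ₁ / (1ξ₂) = 4.12 → ξ₁ = 4.12 ξ₂.
Substitute: (2·4.12 + 1) ξ₂ = 52.37 → ξ₂ = 5.668 mol/s, ξ₁ = 23.35 mol/s.
Outlet amounts (n = n₀ + Σ ν·ξ):
  Q: 62.42 − 2(23.35) − 1(5.668) = 10.05
  V: 80.55 − 1(23.35) − 2(5.668) = 45.86
  R: 0 + 1(23.35) = 23.35
  U: 0 + 1(5.668) = 5.668

23.4 mol/s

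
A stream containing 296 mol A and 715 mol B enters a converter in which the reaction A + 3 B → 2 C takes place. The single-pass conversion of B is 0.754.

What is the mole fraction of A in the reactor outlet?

B reacted = 0.754 × 715 = 539.1 mol; ν_B = −3, so ξ = 539.1/3 = 179.7 mol.
Outlet amounts (n = n₀ + ν ξ):
  A: 296 − 1(179.7) = 116.3
  B: 715 − 3(179.7) = 175.9
  C: 0 + 2(179.7) = 359.4
Total out = 651.6 mol; y_A = 116.3 / 651.6 = 0.1785.

0.178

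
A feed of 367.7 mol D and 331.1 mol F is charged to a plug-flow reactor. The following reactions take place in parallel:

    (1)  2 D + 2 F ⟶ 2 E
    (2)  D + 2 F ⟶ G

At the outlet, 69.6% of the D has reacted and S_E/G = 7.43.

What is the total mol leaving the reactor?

Conversion of D: D consumed = 0.696 × 367.7 = 255.9 mol = 2ξ₁ + 1ξ₂.
Selectivity: 2ξ₁ / (1ξ₂) = 7.43 → ξ₁ = 3.715 ξ₂.
Substitute: (2·3.715 + 1) ξ₂ = 255.9 → ξ₂ = 30.36 mol, ξ₁ = 112.8 mol.
Outlet amounts (n = n₀ + Σ ν·ξ):
  D: 367.7 − 2(112.8) − 1(30.36) = 111.8
  F: 331.1 − 2(112.8) − 2(30.36) = 44.82
  E: 0 + 2(112.8) = 225.6
  G: 0 + 1(30.36) = 30.36
Total out = 111.8 + 44.82 + 225.6 + 30.36 = 412.5 mol.

413 mol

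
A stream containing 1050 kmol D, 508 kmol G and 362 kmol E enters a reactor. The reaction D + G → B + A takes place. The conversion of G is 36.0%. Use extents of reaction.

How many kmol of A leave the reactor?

183 kmol

G reacted = 0.36 × 508 = 182.9 kmol; ν_G = −1, so ξ = 182.9/1 = 182.9 kmol.
Outlet amounts (n = n₀ + ν ξ):
  D: 1050 − 1(182.9) = 867.1
  G: 508 − 1(182.9) = 325.1
  B: 0 + 1(182.9) = 182.9
  A: 0 + 1(182.9) = 182.9
  E: 362 (inert)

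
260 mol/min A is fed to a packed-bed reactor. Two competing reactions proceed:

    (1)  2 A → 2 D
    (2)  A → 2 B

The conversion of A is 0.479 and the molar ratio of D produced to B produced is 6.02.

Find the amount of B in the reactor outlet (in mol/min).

19.1 mol/min

Conversion of A: A consumed = 0.479 × 260 = 124.5 mol/min = 2ξ₁ + 1ξ₂.
Selectivity: 2ξ₁ / (2ξ₂) = 6.02 → ξ₁ = 6.02 ξ₂.
Substitute: (2·6.02 + 1) ξ₂ = 124.5 → ξ₂ = 9.551 mol/min, ξ₁ = 57.49 mol/min.
Outlet amounts (n = n₀ + Σ ν·ξ):
  A: 260 − 2(57.49) − 1(9.551) = 135.5
  D: 0 + 2(57.49) = 115
  B: 0 + 2(9.551) = 19.1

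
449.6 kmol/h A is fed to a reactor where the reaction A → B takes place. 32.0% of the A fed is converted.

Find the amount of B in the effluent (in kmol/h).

A reacted = 0.32 × 449.6 = 143.9 kmol/h; ν_A = −1, so ξ = 143.9/1 = 143.9 kmol/h.
Outlet amounts (n = n₀ + ν ξ):
  A: 449.6 − 1(143.9) = 305.7
  B: 0 + 1(143.9) = 143.9

144 kmol/h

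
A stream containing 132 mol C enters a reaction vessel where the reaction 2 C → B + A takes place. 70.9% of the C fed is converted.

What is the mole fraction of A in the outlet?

C reacted = 0.709 × 132 = 93.59 mol; ν_C = −2, so ξ = 93.59/2 = 46.79 mol.
Outlet amounts (n = n₀ + ν ξ):
  C: 132 − 2(46.79) = 38.41
  B: 0 + 1(46.79) = 46.79
  A: 0 + 1(46.79) = 46.79
Total out = 132 mol; y_A = 46.79 / 132 = 0.3545.

0.354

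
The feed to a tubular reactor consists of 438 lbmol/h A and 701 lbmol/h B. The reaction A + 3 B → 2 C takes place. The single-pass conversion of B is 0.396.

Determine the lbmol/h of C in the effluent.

185 lbmol/h

B reacted = 0.396 × 701 = 277.6 lbmol/h; ν_B = −3, so ξ = 277.6/3 = 92.53 lbmol/h.
Outlet amounts (n = n₀ + ν ξ):
  A: 438 − 1(92.53) = 345.5
  B: 701 − 3(92.53) = 423.4
  C: 0 + 2(92.53) = 185.1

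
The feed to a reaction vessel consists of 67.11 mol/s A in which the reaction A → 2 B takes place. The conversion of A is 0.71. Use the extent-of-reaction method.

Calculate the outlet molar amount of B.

A reacted = 0.71 × 67.11 = 47.65 mol/s; ν_A = −1, so ξ = 47.65/1 = 47.65 mol/s.
Outlet amounts (n = n₀ + ν ξ):
  A: 67.11 − 1(47.65) = 19.46
  B: 0 + 2(47.65) = 95.3

95.3 mol/s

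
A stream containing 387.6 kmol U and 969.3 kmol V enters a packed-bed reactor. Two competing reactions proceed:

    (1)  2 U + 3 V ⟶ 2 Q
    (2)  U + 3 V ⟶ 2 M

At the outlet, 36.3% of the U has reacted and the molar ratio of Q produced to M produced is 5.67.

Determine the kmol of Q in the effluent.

Conversion of U: U consumed = 0.363 × 387.6 = 140.7 kmol = 2ξ₁ + 1ξ₂.
Selectivity: 2ξ₁ / (2ξ₂) = 5.67 → ξ₁ = 5.67 ξ₂.
Substitute: (2·5.67 + 1) ξ₂ = 140.7 → ξ₂ = 11.4 kmol, ξ₁ = 64.65 kmol.
Outlet amounts (n = n₀ + Σ ν·ξ):
  U: 387.6 − 2(64.65) − 1(11.4) = 246.9
  V: 969.3 − 3(64.65) − 3(11.4) = 741.1
  Q: 0 + 2(64.65) = 129.3
  M: 0 + 2(11.4) = 22.8

129 kmol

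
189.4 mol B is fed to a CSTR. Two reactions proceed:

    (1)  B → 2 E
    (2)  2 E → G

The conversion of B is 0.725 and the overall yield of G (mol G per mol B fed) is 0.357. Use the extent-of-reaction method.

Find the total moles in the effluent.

259 mol

Conversion of B: B consumed = 1ξ₁ = 0.725 × 189.4 → ξ₁ = 137.3 mol.
Yield of G: 1ξ₂ / 189.4 = 0.357 → ξ₂ = 67.62 mol.
Outlet amounts (n = n₀ + Σ ν·ξ):
  B: 189.4 − 1(137.3) = 52.09
  E: 0 + 2(137.3) − 2(67.62) = 139.4
  G: 0 + 1(67.62) = 67.62
Total out = 52.09 + 139.4 + 67.62 = 259.1 mol.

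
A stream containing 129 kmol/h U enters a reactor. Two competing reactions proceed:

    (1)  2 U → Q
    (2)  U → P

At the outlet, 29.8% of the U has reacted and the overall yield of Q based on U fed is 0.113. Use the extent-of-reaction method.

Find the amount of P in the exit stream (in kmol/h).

Yield of Q: 1ξ₁ / 129 = 0.113 → ξ₁ = 14.58 kmol/h.
Conversion of U: 2ξ₁ + 1ξ₂ = 0.298 × 129 = 38.44 → ξ₂ = 9.288 kmol/h.
Outlet amounts (n = n₀ + Σ ν·ξ):
  U: 129 − 2(14.58) − 1(9.288) = 90.56
  Q: 0 + 1(14.58) = 14.58
  P: 0 + 1(9.288) = 9.288

9.29 kmol/h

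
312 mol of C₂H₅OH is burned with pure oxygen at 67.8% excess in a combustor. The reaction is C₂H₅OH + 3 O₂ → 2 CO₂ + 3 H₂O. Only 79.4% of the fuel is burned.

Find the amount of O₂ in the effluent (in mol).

827 mol

Stoichiometric O₂ = 3 × 312 = 936 mol; O₂ fed = 936 × 1.678 = 1571 mol.
Fuel reacted = 0.794 × 312 → ξ = 247.7 mol.
Outlet (n = n₀ + ν ξ):
  C₂H₅OH: 312 − 1(247.7) = 64.27
  O₂: 1571 − 3(247.7) = 827.4
  CO₂: 0 + 2(247.7) = 495.5
  H₂O: 0 + 3(247.7) = 743.2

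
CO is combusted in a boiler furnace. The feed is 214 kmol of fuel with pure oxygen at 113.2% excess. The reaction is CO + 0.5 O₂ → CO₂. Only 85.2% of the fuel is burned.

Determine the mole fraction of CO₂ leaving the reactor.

0.52

Stoichiometric O₂ = 0.5 × 214 = 107 kmol; O₂ fed = 107 × 2.132 = 228.1 kmol.
Fuel reacted = 0.852 × 214 → ξ = 182.3 kmol.
Outlet (n = n₀ + ν ξ):
  CO: 214 − 1(182.3) = 31.67
  O₂: 228.1 − 0.5(182.3) = 137
  CO₂: 0 + 1(182.3) = 182.3
Total out = 351 kmol; y_CO₂ = 182.3 / 351 = 0.5195.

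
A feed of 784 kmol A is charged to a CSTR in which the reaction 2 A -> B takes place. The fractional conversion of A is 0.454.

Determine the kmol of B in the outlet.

A reacted = 0.454 × 784 = 355.9 kmol; ν_A = −2, so ξ = 355.9/2 = 178 kmol.
Outlet amounts (n = n₀ + ν ξ):
  A: 784 − 2(178) = 428.1
  B: 0 + 1(178) = 178

178 kmol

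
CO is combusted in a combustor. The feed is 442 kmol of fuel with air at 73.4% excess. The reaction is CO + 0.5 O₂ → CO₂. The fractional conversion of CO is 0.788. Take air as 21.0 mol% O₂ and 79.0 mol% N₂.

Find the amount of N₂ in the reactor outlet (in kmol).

Stoichiometric O₂ = 0.5 × 442 = 221 kmol; O₂ fed = 221 × 1.734 = 383.2 kmol.
N₂ fed = 383.2 × 79/21 = 1442 kmol.
Fuel reacted = 0.788 × 442 → ξ = 348.3 kmol.
Outlet (n = n₀ + ν ξ):
  CO: 442 − 1(348.3) = 93.7
  O₂: 383.2 − 0.5(348.3) = 209.1
  N₂: 1442 (inert)
  CO₂: 0 + 1(348.3) = 348.3

1440 kmol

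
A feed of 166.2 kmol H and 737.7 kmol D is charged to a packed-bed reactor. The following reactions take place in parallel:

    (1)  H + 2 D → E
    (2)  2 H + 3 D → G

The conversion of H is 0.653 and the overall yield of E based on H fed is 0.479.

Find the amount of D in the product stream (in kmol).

Yield of E: 1ξ₁ / 166.2 = 0.479 → ξ₁ = 79.61 kmol.
Conversion of H: 1ξ₁ + 2ξ₂ = 0.653 × 166.2 = 108.5 → ξ₂ = 14.46 kmol.
Outlet amounts (n = n₀ + Σ ν·ξ):
  H: 166.2 − 1(79.61) − 2(14.46) = 57.67
  D: 737.7 − 2(79.61) − 3(14.46) = 535.1
  E: 0 + 1(79.61) = 79.61
  G: 0 + 1(14.46) = 14.46

535 kmol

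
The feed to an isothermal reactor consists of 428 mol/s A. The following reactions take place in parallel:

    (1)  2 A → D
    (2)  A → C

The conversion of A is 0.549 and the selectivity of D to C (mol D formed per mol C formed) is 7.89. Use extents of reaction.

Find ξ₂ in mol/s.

Conversion of A: A consumed = 0.549 × 428 = 235 mol/s = 2ξ₁ + 1ξ₂.
Selectivity: 1ξ₁ / (1ξ₂) = 7.89 → ξ₁ = 7.89 ξ₂.
Substitute: (2·7.89 + 1) ξ₂ = 235 → ξ₂ = 14 mol/s, ξ₁ = 110.5 mol/s.
Outlet amounts (n = n₀ + Σ ν·ξ):
  A: 428 − 2(110.5) − 1(14) = 193
  D: 0 + 1(110.5) = 110.5
  C: 0 + 1(14) = 14

ξ₂ = 14 mol/s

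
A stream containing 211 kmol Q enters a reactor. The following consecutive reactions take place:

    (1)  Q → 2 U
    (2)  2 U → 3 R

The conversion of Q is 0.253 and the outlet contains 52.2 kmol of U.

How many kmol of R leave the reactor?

81.8 kmol

Conversion of Q: Q consumed = 1ξ₁ = 0.253 × 211 → ξ₁ = 53.38 kmol.
U balance: n_U = 0 + 2ξ₁ − 2ξ₂ = 52.2 → ξ₂ = (2·53.38 − 52.2)/2 = 27.28 kmol.
Outlet amounts (n = n₀ + Σ ν·ξ):
  Q: 211 − 1(53.38) = 157.6
  U: 0 + 2(53.38) − 2(27.28) = 52.2
  R: 0 + 3(27.28) = 81.85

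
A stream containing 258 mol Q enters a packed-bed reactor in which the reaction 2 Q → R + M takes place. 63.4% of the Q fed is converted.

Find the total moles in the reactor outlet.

Q reacted = 0.634 × 258 = 163.6 mol; ν_Q = −2, so ξ = 163.6/2 = 81.79 mol.
Outlet amounts (n = n₀ + ν ξ):
  Q: 258 − 2(81.79) = 94.43
  R: 0 + 1(81.79) = 81.79
  M: 0 + 1(81.79) = 81.79
Total out = 94.43 + 81.79 + 81.79 = 258 mol.

258 mol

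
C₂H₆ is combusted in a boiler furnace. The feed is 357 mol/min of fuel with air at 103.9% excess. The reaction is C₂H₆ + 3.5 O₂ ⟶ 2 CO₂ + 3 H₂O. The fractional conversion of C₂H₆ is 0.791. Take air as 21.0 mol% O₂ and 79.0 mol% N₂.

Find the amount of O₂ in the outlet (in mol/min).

Stoichiometric O₂ = 3.5 × 357 = 1250 mol/min; O₂ fed = 1250 × 2.039 = 2548 mol/min.
N₂ fed = 2548 × 79/21 = 9584 mol/min.
Fuel reacted = 0.791 × 357 → ξ = 282.4 mol/min.
Outlet (n = n₀ + ν ξ):
  C₂H₆: 357 − 1(282.4) = 74.61
  O₂: 2548 − 3.5(282.4) = 1559
  N₂: 9584 (inert)
  CO₂: 0 + 2(282.4) = 564.8
  H₂O: 0 + 3(282.4) = 847.2

1560 mol/min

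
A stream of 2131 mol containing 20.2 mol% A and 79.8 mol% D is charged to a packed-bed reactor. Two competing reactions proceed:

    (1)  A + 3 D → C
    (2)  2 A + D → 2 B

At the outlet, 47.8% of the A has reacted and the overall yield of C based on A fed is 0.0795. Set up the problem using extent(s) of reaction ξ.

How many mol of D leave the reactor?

1510 mol

Yield of C: 1ξ₁ / 430.5 = 0.0795 → ξ₁ = 34.22 mol.
Conversion of A: 1ξ₁ + 2ξ₂ = 0.478 × 430.5 = 205.8 → ξ₂ = 85.77 mol.
Outlet amounts (n = n₀ + Σ ν·ξ):
  A: 430.5 − 1(34.22) − 2(85.77) = 224.7
  D: 1701 − 3(34.22) − 1(85.77) = 1512
  C: 0 + 1(34.22) = 34.22
  B: 0 + 2(85.77) = 171.5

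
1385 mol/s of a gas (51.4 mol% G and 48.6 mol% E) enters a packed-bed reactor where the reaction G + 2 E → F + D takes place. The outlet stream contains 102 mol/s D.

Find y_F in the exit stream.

0.0795

For D: n = n₀ + 1ξ → 102 = 0 + 1ξ, giving ξ = 102 mol/s.
Outlet amounts (n = n₀ + ν ξ):
  G: 711.9 − 1(102) = 609.9
  E: 673.1 − 2(102) = 469.1
  F: 0 + 1(102) = 102
  D: 0 + 1(102) = 102
Total out = 1283 mol/s; y_F = 102 / 1283 = 0.0795.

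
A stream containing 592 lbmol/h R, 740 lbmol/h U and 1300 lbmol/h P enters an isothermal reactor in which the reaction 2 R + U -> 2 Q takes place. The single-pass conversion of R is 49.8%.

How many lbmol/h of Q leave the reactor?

295 lbmol/h

R reacted = 0.498 × 592 = 294.8 lbmol/h; ν_R = −2, so ξ = 294.8/2 = 147.4 lbmol/h.
Outlet amounts (n = n₀ + ν ξ):
  R: 592 − 2(147.4) = 297.2
  U: 740 − 1(147.4) = 592.6
  Q: 0 + 2(147.4) = 294.8
  P: 1300 (inert)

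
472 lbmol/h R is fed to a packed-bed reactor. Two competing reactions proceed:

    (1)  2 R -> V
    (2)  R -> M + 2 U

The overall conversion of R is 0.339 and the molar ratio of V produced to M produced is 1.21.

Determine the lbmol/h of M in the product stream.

Conversion of R: R consumed = 0.339 × 472 = 160 lbmol/h = 2ξ₁ + 1ξ₂.
Selectivity: 1ξ₁ / (1ξ₂) = 1.21 → ξ₁ = 1.21 ξ₂.
Substitute: (2·1.21 + 1) ξ₂ = 160 → ξ₂ = 46.79 lbmol/h, ξ₁ = 56.61 lbmol/h.
Outlet amounts (n = n₀ + Σ ν·ξ):
  R: 472 − 2(56.61) − 1(46.79) = 312
  V: 0 + 1(56.61) = 56.61
  M: 0 + 1(46.79) = 46.79
  U: 0 + 2(46.79) = 93.57

46.8 lbmol/h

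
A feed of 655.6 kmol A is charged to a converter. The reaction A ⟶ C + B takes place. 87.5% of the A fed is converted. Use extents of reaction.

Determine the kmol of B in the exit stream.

574 kmol

A reacted = 0.875 × 655.6 = 573.6 kmol; ν_A = −1, so ξ = 573.6/1 = 573.6 kmol.
Outlet amounts (n = n₀ + ν ξ):
  A: 655.6 − 1(573.6) = 81.95
  C: 0 + 1(573.6) = 573.6
  B: 0 + 1(573.6) = 573.6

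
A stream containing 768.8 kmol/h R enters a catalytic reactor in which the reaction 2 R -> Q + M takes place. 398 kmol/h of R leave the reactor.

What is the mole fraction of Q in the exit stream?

For R: n = n₀ − 2ξ → 398 = 768.8 − 2ξ, giving ξ = 185.4 kmol/h.
Outlet amounts (n = n₀ + ν ξ):
  R: 768.8 − 2(185.4) = 398
  Q: 0 + 1(185.4) = 185.4
  M: 0 + 1(185.4) = 185.4
Total out = 768.8 kmol/h; y_Q = 185.4 / 768.8 = 0.2412.

0.241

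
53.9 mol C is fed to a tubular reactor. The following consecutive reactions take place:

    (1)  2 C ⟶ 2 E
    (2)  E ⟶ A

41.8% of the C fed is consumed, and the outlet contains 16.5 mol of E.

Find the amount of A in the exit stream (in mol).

Conversion of C: C consumed = 2ξ₁ = 0.418 × 53.9 → ξ₁ = 11.27 mol.
E balance: n_E = 0 + 2ξ₁ − 1ξ₂ = 16.5 → ξ₂ = (2·11.27 − 16.5)/1 = 6.03 mol.
Outlet amounts (n = n₀ + Σ ν·ξ):
  C: 53.9 − 2(11.27) = 31.37
  E: 0 + 2(11.27) − 1(6.03) = 16.5
  A: 0 + 1(6.03) = 6.03

6.03 mol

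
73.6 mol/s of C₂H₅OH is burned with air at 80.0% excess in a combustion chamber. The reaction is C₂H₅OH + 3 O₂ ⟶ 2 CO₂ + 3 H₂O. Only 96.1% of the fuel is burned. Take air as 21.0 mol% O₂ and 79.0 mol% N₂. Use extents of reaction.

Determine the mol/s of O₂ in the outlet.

Stoichiometric O₂ = 3 × 73.6 = 220.8 mol/s; O₂ fed = 220.8 × 1.800 = 397.4 mol/s.
N₂ fed = 397.4 × 79/21 = 1495 mol/s.
Fuel reacted = 0.961 × 73.6 → ξ = 70.73 mol/s.
Outlet (n = n₀ + ν ξ):
  C₂H₅OH: 73.6 − 1(70.73) = 2.87
  O₂: 397.4 − 3(70.73) = 185.3
  N₂: 1495 (inert)
  CO₂: 0 + 2(70.73) = 141.5
  H₂O: 0 + 3(70.73) = 212.2

185 mol/s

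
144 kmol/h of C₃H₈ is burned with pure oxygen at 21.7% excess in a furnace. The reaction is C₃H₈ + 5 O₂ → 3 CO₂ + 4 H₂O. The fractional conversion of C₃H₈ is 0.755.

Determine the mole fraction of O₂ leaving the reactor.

Stoichiometric O₂ = 5 × 144 = 720 kmol/h; O₂ fed = 720 × 1.217 = 876.2 kmol/h.
Fuel reacted = 0.755 × 144 → ξ = 108.7 kmol/h.
Outlet (n = n₀ + ν ξ):
  C₃H₈: 144 − 1(108.7) = 35.28
  O₂: 876.2 − 5(108.7) = 332.6
  CO₂: 0 + 3(108.7) = 326.2
  H₂O: 0 + 4(108.7) = 434.9
Total out = 1129 kmol/h; y_O₂ = 332.6 / 1129 = 0.2946.

0.295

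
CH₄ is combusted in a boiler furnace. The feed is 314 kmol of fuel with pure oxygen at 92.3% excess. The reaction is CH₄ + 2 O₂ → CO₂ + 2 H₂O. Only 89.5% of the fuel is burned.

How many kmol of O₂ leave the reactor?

646 kmol

Stoichiometric O₂ = 2 × 314 = 628 kmol; O₂ fed = 628 × 1.923 = 1208 kmol.
Fuel reacted = 0.895 × 314 → ξ = 281 kmol.
Outlet (n = n₀ + ν ξ):
  CH₄: 314 − 1(281) = 32.97
  O₂: 1208 − 2(281) = 645.6
  CO₂: 0 + 1(281) = 281
  H₂O: 0 + 2(281) = 562.1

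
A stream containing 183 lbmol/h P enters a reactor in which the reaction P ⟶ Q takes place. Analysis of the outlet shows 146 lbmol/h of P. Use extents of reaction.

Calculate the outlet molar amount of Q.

37 lbmol/h

For P: n = n₀ − 1ξ → 146 = 183 − 1ξ, giving ξ = 37 lbmol/h.
Outlet amounts (n = n₀ + ν ξ):
  P: 183 − 1(37) = 146
  Q: 0 + 1(37) = 37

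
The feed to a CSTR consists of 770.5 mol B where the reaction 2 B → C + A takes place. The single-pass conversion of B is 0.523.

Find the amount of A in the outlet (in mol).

B reacted = 0.523 × 770.5 = 403 mol; ν_B = −2, so ξ = 403/2 = 201.5 mol.
Outlet amounts (n = n₀ + ν ξ):
  B: 770.5 − 2(201.5) = 367.5
  C: 0 + 1(201.5) = 201.5
  A: 0 + 1(201.5) = 201.5

201 mol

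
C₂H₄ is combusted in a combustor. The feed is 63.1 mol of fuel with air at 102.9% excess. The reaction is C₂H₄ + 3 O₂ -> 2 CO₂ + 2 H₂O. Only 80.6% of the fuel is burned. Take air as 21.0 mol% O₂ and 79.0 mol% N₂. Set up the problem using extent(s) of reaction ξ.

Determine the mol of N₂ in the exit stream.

Stoichiometric O₂ = 3 × 63.1 = 189.3 mol; O₂ fed = 189.3 × 2.029 = 384.1 mol.
N₂ fed = 384.1 × 79/21 = 1445 mol.
Fuel reacted = 0.806 × 63.1 → ξ = 50.86 mol.
Outlet (n = n₀ + ν ξ):
  C₂H₄: 63.1 − 1(50.86) = 12.24
  O₂: 384.1 − 3(50.86) = 231.5
  N₂: 1445 (inert)
  CO₂: 0 + 2(50.86) = 101.7
  H₂O: 0 + 2(50.86) = 101.7

1440 mol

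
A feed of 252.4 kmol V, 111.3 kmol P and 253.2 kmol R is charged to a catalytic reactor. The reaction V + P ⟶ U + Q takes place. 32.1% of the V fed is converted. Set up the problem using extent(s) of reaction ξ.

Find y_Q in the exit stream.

0.131

V reacted = 0.321 × 252.4 = 81.02 kmol; ν_V = −1, so ξ = 81.02/1 = 81.02 kmol.
Outlet amounts (n = n₀ + ν ξ):
  V: 252.4 − 1(81.02) = 171.4
  P: 111.3 − 1(81.02) = 30.28
  U: 0 + 1(81.02) = 81.02
  Q: 0 + 1(81.02) = 81.02
  R: 253.2 (inert)
Total out = 616.9 kmol; y_Q = 81.02 / 616.9 = 0.1313.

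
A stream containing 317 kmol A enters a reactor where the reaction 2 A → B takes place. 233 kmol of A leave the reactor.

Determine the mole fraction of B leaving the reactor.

0.153

For A: n = n₀ − 2ξ → 233 = 317 − 2ξ, giving ξ = 42 kmol.
Outlet amounts (n = n₀ + ν ξ):
  A: 317 − 2(42) = 233
  B: 0 + 1(42) = 42
Total out = 275 kmol; y_B = 42 / 275 = 0.1527.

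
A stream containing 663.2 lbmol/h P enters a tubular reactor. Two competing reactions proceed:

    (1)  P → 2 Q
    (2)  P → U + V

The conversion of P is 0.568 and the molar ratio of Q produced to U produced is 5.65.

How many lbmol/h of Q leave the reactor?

556 lbmol/h

Conversion of P: P consumed = 0.568 × 663.2 = 376.7 lbmol/h = 1ξ₁ + 1ξ₂.
Selectivity: 2ξ₁ / (1ξ₂) = 5.65 → ξ₁ = 2.825 ξ₂.
Substitute: (1·2.825 + 1) ξ₂ = 376.7 → ξ₂ = 98.48 lbmol/h, ξ₁ = 278.2 lbmol/h.
Outlet amounts (n = n₀ + Σ ν·ξ):
  P: 663.2 − 1(278.2) − 1(98.48) = 286.5
  Q: 0 + 2(278.2) = 556.4
  U: 0 + 1(98.48) = 98.48
  V: 0 + 1(98.48) = 98.48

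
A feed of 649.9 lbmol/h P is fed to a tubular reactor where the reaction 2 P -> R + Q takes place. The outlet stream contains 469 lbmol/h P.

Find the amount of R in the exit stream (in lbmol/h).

90.4 lbmol/h

For P: n = n₀ − 2ξ → 469 = 649.9 − 2ξ, giving ξ = 90.45 lbmol/h.
Outlet amounts (n = n₀ + ν ξ):
  P: 649.9 − 2(90.45) = 469
  R: 0 + 1(90.45) = 90.45
  Q: 0 + 1(90.45) = 90.45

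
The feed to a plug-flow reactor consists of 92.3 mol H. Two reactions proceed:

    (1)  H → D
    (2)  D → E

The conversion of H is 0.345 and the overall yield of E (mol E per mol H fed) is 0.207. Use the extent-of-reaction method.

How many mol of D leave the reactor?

Conversion of H: H consumed = 1ξ₁ = 0.345 × 92.3 → ξ₁ = 31.84 mol.
Yield of E: 1ξ₂ / 92.3 = 0.207 → ξ₂ = 19.11 mol.
Outlet amounts (n = n₀ + Σ ν·ξ):
  H: 92.3 − 1(31.84) = 60.46
  D: 0 + 1(31.84) − 1(19.11) = 12.74
  E: 0 + 1(19.11) = 19.11

12.7 mol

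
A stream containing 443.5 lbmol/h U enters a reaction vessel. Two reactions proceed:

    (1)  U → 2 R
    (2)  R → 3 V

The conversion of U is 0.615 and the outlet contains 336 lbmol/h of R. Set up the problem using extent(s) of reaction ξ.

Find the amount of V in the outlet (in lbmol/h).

Conversion of U: U consumed = 1ξ₁ = 0.615 × 443.5 → ξ₁ = 272.8 lbmol/h.
R balance: n_R = 0 + 2ξ₁ − 1ξ₂ = 336 → ξ₂ = (2·272.8 − 336)/1 = 209.5 lbmol/h.
Outlet amounts (n = n₀ + Σ ν·ξ):
  U: 443.5 − 1(272.8) = 170.7
  R: 0 + 2(272.8) − 1(209.5) = 336
  V: 0 + 3(209.5) = 628.5

629 lbmol/h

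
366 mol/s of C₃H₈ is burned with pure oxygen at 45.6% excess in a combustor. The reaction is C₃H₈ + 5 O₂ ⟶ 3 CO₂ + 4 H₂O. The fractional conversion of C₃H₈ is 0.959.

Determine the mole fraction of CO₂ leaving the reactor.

Stoichiometric O₂ = 5 × 366 = 1830 mol/s; O₂ fed = 1830 × 1.456 = 2664 mol/s.
Fuel reacted = 0.959 × 366 → ξ = 351 mol/s.
Outlet (n = n₀ + ν ξ):
  C₃H₈: 366 − 1(351) = 15.01
  O₂: 2664 − 5(351) = 909.5
  CO₂: 0 + 3(351) = 1053
  H₂O: 0 + 4(351) = 1404
Total out = 3381 mol/s; y_CO₂ = 1053 / 3381 = 0.3114.

0.311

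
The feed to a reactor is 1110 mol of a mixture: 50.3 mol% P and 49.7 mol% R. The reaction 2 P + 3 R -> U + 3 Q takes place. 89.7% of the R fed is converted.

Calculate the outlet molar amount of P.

R reacted = 0.897 × 551.7 = 494.8 mol; ν_R = −3, so ξ = 494.8/3 = 164.9 mol.
Outlet amounts (n = n₀ + ν ξ):
  P: 558.3 − 2(164.9) = 228.4
  R: 551.7 − 3(164.9) = 56.82
  U: 0 + 1(164.9) = 164.9
  Q: 0 + 3(164.9) = 494.8

228 mol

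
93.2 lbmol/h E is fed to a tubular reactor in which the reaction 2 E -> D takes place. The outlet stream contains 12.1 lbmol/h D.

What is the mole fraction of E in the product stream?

For D: n = n₀ + 1ξ → 12.1 = 0 + 1ξ, giving ξ = 12.1 lbmol/h.
Outlet amounts (n = n₀ + ν ξ):
  E: 93.2 − 2(12.1) = 69
  D: 0 + 1(12.1) = 12.1
Total out = 81.1 lbmol/h; y_E = 69 / 81.1 = 0.8508.

0.851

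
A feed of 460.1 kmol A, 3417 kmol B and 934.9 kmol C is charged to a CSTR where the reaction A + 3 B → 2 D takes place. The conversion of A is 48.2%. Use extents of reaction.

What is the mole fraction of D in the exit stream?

A reacted = 0.482 × 460.1 = 221.8 kmol; ν_A = −1, so ξ = 221.8/1 = 221.8 kmol.
Outlet amounts (n = n₀ + ν ξ):
  A: 460.1 − 1(221.8) = 238.3
  B: 3417 − 3(221.8) = 2752
  D: 0 + 2(221.8) = 443.5
  C: 934.9 (inert)
Total out = 4368 kmol; y_D = 443.5 / 4368 = 0.1015.

0.102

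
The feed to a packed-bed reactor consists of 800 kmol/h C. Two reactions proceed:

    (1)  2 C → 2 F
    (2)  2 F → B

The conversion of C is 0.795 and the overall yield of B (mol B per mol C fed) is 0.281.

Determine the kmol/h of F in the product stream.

186 kmol/h

Conversion of C: C consumed = 2ξ₁ = 0.795 × 800 → ξ₁ = 318 kmol/h.
Yield of B: 1ξ₂ / 800 = 0.281 → ξ₂ = 224.8 kmol/h.
Outlet amounts (n = n₀ + Σ ν·ξ):
  C: 800 − 2(318) = 164
  F: 0 + 2(318) − 2(224.8) = 186.4
  B: 0 + 1(224.8) = 224.8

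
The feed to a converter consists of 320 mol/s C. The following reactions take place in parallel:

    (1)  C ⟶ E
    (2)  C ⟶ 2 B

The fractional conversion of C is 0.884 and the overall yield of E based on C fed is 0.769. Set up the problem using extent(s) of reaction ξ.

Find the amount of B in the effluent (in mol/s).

73.6 mol/s

Yield of E: 1ξ₁ / 320 = 0.769 → ξ₁ = 246.1 mol/s.
Conversion of C: 1ξ₁ + 1ξ₂ = 0.884 × 320 = 282.9 → ξ₂ = 36.8 mol/s.
Outlet amounts (n = n₀ + Σ ν·ξ):
  C: 320 − 1(246.1) − 1(36.8) = 37.12
  E: 0 + 1(246.1) = 246.1
  B: 0 + 2(36.8) = 73.6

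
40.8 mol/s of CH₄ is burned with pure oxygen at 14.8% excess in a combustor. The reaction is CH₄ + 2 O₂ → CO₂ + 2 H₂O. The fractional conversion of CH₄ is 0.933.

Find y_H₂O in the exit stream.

0.566

Stoichiometric O₂ = 2 × 40.8 = 81.6 mol/s; O₂ fed = 81.6 × 1.148 = 93.68 mol/s.
Fuel reacted = 0.933 × 40.8 → ξ = 38.07 mol/s.
Outlet (n = n₀ + ν ξ):
  CH₄: 40.8 − 1(38.07) = 2.734
  O₂: 93.68 − 2(38.07) = 17.54
  CO₂: 0 + 1(38.07) = 38.07
  H₂O: 0 + 2(38.07) = 76.13
Total out = 134.5 mol/s; y_H₂O = 76.13 / 134.5 = 0.5661.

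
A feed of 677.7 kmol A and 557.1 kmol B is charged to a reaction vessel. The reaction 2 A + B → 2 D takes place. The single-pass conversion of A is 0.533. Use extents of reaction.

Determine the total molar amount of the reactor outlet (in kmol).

A reacted = 0.533 × 677.7 = 361.2 kmol; ν_A = −2, so ξ = 361.2/2 = 180.6 kmol.
Outlet amounts (n = n₀ + ν ξ):
  A: 677.7 − 2(180.6) = 316.5
  B: 557.1 − 1(180.6) = 376.5
  D: 0 + 2(180.6) = 361.2
Total out = 316.5 + 376.5 + 361.2 = 1054 kmol.

1050 kmol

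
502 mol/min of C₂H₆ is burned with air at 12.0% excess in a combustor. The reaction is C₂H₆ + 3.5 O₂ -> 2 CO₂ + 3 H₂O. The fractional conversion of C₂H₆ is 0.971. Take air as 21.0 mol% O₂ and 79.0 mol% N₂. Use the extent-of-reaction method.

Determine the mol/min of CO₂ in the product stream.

Stoichiometric O₂ = 3.5 × 502 = 1757 mol/min; O₂ fed = 1757 × 1.120 = 1968 mol/min.
N₂ fed = 1968 × 79/21 = 7403 mol/min.
Fuel reacted = 0.971 × 502 → ξ = 487.4 mol/min.
Outlet (n = n₀ + ν ξ):
  C₂H₆: 502 − 1(487.4) = 14.56
  O₂: 1968 − 3.5(487.4) = 261.8
  N₂: 7403 (inert)
  CO₂: 0 + 2(487.4) = 974.9
  H₂O: 0 + 3(487.4) = 1462

975 mol/min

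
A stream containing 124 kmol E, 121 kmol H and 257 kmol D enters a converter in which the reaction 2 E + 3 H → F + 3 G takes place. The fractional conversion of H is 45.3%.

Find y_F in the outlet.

0.0378

H reacted = 0.453 × 121 = 54.81 kmol; ν_H = −3, so ξ = 54.81/3 = 18.27 kmol.
Outlet amounts (n = n₀ + ν ξ):
  E: 124 − 2(18.27) = 87.46
  H: 121 − 3(18.27) = 66.19
  F: 0 + 1(18.27) = 18.27
  G: 0 + 3(18.27) = 54.81
  D: 257 (inert)
Total out = 483.7 kmol; y_F = 18.27 / 483.7 = 0.03777.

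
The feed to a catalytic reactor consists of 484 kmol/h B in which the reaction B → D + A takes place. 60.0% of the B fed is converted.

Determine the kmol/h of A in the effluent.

290 kmol/h

B reacted = 0.6 × 484 = 290.4 kmol/h; ν_B = −1, so ξ = 290.4/1 = 290.4 kmol/h.
Outlet amounts (n = n₀ + ν ξ):
  B: 484 − 1(290.4) = 193.6
  D: 0 + 1(290.4) = 290.4
  A: 0 + 1(290.4) = 290.4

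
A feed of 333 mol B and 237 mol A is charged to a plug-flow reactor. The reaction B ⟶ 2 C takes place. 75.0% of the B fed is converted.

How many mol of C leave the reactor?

B reacted = 0.75 × 333 = 249.8 mol; ν_B = −1, so ξ = 249.8/1 = 249.8 mol.
Outlet amounts (n = n₀ + ν ξ):
  B: 333 − 1(249.8) = 83.25
  C: 0 + 2(249.8) = 499.5
  A: 237 (inert)

500 mol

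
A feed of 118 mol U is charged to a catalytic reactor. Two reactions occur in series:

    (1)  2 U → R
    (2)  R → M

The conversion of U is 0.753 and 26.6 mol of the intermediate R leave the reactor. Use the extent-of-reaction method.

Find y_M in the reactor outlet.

Conversion of U: U consumed = 2ξ₁ = 0.753 × 118 → ξ₁ = 44.43 mol.
R balance: n_R = 0 + 1ξ₁ − 1ξ₂ = 26.6 → ξ₂ = (1·44.43 − 26.6)/1 = 17.83 mol.
Outlet amounts (n = n₀ + Σ ν·ξ):
  U: 118 − 2(44.43) = 29.15
  R: 0 + 1(44.43) − 1(17.83) = 26.6
  M: 0 + 1(17.83) = 17.83
Total out = 73.57 mol; y_M = 17.83 / 73.57 = 0.2423.

0.242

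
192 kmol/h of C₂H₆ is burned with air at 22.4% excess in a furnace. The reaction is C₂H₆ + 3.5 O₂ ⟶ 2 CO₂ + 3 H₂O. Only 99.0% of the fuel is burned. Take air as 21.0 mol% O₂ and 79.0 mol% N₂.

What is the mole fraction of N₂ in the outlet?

0.736

Stoichiometric O₂ = 3.5 × 192 = 672 kmol/h; O₂ fed = 672 × 1.224 = 822.5 kmol/h.
N₂ fed = 822.5 × 79/21 = 3094 kmol/h.
Fuel reacted = 0.99 × 192 → ξ = 190.1 kmol/h.
Outlet (n = n₀ + ν ξ):
  C₂H₆: 192 − 1(190.1) = 1.92
  O₂: 822.5 − 3.5(190.1) = 157.2
  N₂: 3094 (inert)
  CO₂: 0 + 2(190.1) = 380.2
  H₂O: 0 + 3(190.1) = 570.2
Total out = 4204 kmol/h; y_N₂ = 3094 / 4204 = 0.7361.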